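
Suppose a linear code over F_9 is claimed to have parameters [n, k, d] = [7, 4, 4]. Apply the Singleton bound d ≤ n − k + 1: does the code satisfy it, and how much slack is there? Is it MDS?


Singleton RHS = n − k + 1 = 4, slack = 0, bound satisfied, MDS.

Singleton bound: d ≤ n − k + 1.
Here n = 7, k = 4, so n − k + 1 = 4.
Given d = 4, check d ≤ 4: YES.
Slack = (n − k + 1) − d = 0.
The code is MDS (slack = 0).
Description: the claimed parameters are [7, 4, 4]_9; such a code would be MDS (meets Singleton bound).


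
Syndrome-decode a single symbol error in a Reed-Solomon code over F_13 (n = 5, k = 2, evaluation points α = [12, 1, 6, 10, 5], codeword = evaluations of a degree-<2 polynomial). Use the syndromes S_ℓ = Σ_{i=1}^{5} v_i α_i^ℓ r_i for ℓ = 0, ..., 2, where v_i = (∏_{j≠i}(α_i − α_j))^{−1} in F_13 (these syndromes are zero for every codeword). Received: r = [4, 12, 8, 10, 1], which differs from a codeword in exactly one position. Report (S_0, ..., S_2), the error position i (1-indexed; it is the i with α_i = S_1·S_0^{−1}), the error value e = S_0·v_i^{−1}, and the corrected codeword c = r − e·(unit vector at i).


S = (6, 7, 6), error at position 1, error magnitude e = 6, c = [11, 12, 8, 10, 1].

Step 1: column multipliers v_i = (∏_{j≠i}(α_i − α_j))^{−1} mod 13.
  i = 1 (α = 12): (12−1)(12−6)(12−10)(12−5) = 11·6·2·7 = 924 ≡ 1, so v_1 = 1^{−1} = 1 (mod 13).
  i = 2 (α = 1): (1−12)(1−6)(1−10)(1−5) = (−11)·(−5)·(−9)·(−4) = 1980 ≡ 4, so v_2 = 4^{−1} = 10 (mod 13).
  i = 3 (α = 6): (6−12)(6−1)(6−10)(6−5) = (−6)·5·(−4)·1 = 120 ≡ 3, so v_3 = 3^{−1} = 9 (mod 13).
  i = 4 (α = 10): (10−12)(10−1)(10−6)(10−5) = (−2)·9·4·5 = −360 ≡ 4, so v_4 = 4^{−1} = 10 (mod 13).
  i = 5 (α = 5): (5−12)(5−1)(5−6)(5−10) = (−7)·4·(−1)·(−5) = −140 ≡ 3, so v_5 = 3^{−1} = 9 (mod 13).
  v = [1, 10, 9, 10, 9].
Step 2: syndromes of r = [4, 12, 8, 10, 1] (all sums mod 13).
  S_0 = Σ v_i r_i = 1·4 + 10·12 + 9·8 + 10·10 + 9·1 = 305 ≡ 6.
  S_1 = Σ v_i α_i r_i = 1·12·4 + 10·1·12 + 9·6·8 + 10·10·10 + 9·5·1 = 1645 ≡ 7.
  α_i^2 mod 13 = [1, 1, 10, 9, 12].
  S_2 = Σ v_i α_i^2 r_i = 1·1·4 + 10·1·12 + 9·10·8 + 10·9·10 + 9·12·1 = 1852 ≡ 6.
  S = (6, 7, 6) ≠ 0, so r is not a codeword (an error is present).
Step 3: locate the error. For a single error e at position i, S_ℓ = v_i·e·α_i^ℓ, so α_err = S_1/S_0.
  S_0^{−1} = 6^{−1} = 11 (mod 13), so α_err = 7·11 = 77 ≡ 12 = α_1. Error position i = 1.
  Consistency check: S_2/S_1 = 6·2 = 12 ≡ 12 = α_err ✓ (single-error assumption holds).
Step 4: error magnitude e = S_0/v_1 = S_0·∏_{j≠1}(α_1 − α_j) = 6·1 = 6 ≡ 6 (mod 13).
Step 5: correct position 1: c_1 = r_1 − e = 4 − 6 ≡ 11 (mod 13). Hence c = [11, 12, 8, 10, 1].
  Check: interpolating c through the α_i gives m(x) = 5 + 7·x (degree < 2) with m(α_i) = c_i for every i, so c is indeed a codeword.


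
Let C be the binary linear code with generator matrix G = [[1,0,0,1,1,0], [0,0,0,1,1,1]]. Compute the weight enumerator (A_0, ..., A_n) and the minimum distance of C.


Weight distribution: A_0 = 1, A_2 = 1, A_3 = 2. Minimum distance d = 2.

Enumerate all 2^2 = 4 messages m ∈ F_2^2.
For each, compute codeword c = mG in F_2^6, then tally its weight.
  m = 00 → c = 000000, weight = 0.
  m = 10 → c = 100110, weight = 3.
  m = 01 → c = 000111, weight = 3.
  m = 11 → c = 100001, weight = 2.
Tally weights:
  weight 0: 1 codewords.
  weight 2: 1 codewords.
  weight 3: 2 codewords.
Minimum distance d = smallest w > 0 with A_w > 0 = 2.
Sanity: Σ A_w = 4 = 2^2 = 4 ✓.


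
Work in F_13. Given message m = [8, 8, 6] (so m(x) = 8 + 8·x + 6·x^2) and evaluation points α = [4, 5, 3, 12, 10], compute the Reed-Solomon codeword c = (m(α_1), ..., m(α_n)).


c = [6, 3, 8, 6, 12]

Message polynomial: m(x) = 8 + 8·x + 6·x^2 (mod 13).
For each evaluation point α_i, compute m(α_i) mod 13:
  α_1 = 4: Horner steps 6 → 6 → 6, so m(4) = 6.
  α_2 = 5: Horner steps 6 → 12 → 3, so m(5) = 3.
  α_3 = 3: Horner steps 6 → 0 → 8, so m(3) = 8.
  α_4 = 12: Horner steps 6 → 2 → 6, so m(12) = 6.
  α_5 = 10: Horner steps 6 → 3 → 12, so m(10) = 12.
Codeword c = [6, 3, 8, 6, 12] ∈ F_13^5.


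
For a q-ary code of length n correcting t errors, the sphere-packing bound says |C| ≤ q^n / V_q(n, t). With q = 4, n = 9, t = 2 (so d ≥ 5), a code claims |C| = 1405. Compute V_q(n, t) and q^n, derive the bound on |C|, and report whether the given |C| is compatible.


V_q(n, t) = 352, q^n = 262144, Hamming bound = 744, |C| = 1405 > bound (violated).

Step 1: Compute V_q(n, t) = Σ_{j=0}^2 C(n, j) (q−1)^j.
  j = 0: C(9,0)·(3)^0 = 1·1 = 1.
  j = 1: C(9,1)·(3)^1 = 9·3 = 27.
  j = 2: C(9,2)·(3)^2 = 36·9 = 324.
  V_q(n, t) = 1 + 27 + 324 = 352.
Step 2: q^n = 4^9 = 262144.
Step 3: Hamming bound ⌊q^n / V_q(n,t)⌋ = ⌊262144/352⌋ = 744.
Step 4: Compare |C| = 1405 to 744: violated.
The claimed |C| lies above the Hamming bound, so no 4-ary code of length 9 with d ≥ 5 can have 1405 codewords.


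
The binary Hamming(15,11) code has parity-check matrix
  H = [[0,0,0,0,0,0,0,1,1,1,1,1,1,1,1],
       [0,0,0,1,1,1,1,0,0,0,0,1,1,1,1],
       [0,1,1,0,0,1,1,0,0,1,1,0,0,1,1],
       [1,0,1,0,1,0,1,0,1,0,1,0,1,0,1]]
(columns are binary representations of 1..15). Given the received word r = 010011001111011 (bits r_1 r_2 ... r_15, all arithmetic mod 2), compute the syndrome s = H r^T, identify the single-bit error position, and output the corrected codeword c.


s = (0, 1, 0, 0)^T, error position = 4, corrected codeword c = 010111001111011

Compute s = H r^T mod 2 one row at a time:
  s_1 = 0 + 1 + 1 + 1 + 1 + 0 + 1 + 1 = 6 ≡ 0 (mod 2).
  s_2 = 0 + 1 + 1 + 0 + 1 + 0 + 1 + 1 = 5 ≡ 1 (mod 2).
  s_3 = 1 + 0 + 1 + 0 + 1 + 1 + 1 + 1 = 6 ≡ 0 (mod 2).
  s_4 = 0 + 0 + 1 + 0 + 1 + 1 + 0 + 1 = 4 ≡ 0 (mod 2).
s = (0, 1, 0, 0)^T — this equals column 4 of H (binary 0100), so error is at position 4.
Correct: flip bit 4 of r = 010011001111011 to get c = 010111001111011.


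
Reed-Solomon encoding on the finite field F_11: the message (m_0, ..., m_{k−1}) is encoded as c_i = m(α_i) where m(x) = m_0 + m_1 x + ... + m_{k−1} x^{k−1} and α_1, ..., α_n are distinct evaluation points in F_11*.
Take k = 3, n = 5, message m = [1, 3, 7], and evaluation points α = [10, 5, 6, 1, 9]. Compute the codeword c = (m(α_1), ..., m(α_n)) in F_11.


c = [5, 4, 7, 0, 1]

Message polynomial: m(x) = 1 + 3·x + 7·x^2 (mod 11).
For each evaluation point α_i, compute m(α_i) mod 11:
  α_1 = 10: Horner steps 7 → 7 → 5, so m(10) = 5.
  α_2 = 5: Horner steps 7 → 5 → 4, so m(5) = 4.
  α_3 = 6: Horner steps 7 → 1 → 7, so m(6) = 7.
  α_4 = 1: Horner steps 7 → 10 → 0, so m(1) = 0.
  α_5 = 9: Horner steps 7 → 0 → 1, so m(9) = 1.
Codeword c = [5, 4, 7, 0, 1] ∈ F_11^5.


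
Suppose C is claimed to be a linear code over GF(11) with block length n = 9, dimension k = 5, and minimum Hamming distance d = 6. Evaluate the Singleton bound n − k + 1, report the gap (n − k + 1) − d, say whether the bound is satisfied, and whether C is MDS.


Singleton RHS = n − k + 1 = 5, slack = -1, bound violated (no such code; not MDS).

Singleton bound: d ≤ n − k + 1.
Here n = 9, k = 5, so n − k + 1 = 5.
Given d = 6, check d ≤ 5: NO.
Slack = (n − k + 1) − d = -1.
The slack is negative: d = 6 exceeds n − k + 1 = 5 by 1, so the Singleton bound is violated and no linear [9, 5, 6]_11 code can exist. In particular it is not MDS (MDS requires d = n − k + 1 exactly).
Description: the claimed parameters are [9, 5, 6]_11; such a code would be impossible (violates the Singleton bound).


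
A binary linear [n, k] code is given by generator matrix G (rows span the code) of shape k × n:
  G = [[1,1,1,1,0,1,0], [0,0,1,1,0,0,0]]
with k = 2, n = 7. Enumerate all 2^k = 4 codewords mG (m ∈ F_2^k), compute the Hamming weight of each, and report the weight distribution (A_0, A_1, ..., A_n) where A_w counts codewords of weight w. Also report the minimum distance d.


Weight distribution: A_0 = 1, A_2 = 1, A_3 = 1, A_5 = 1. Minimum distance d = 2.

Enumerate all 2^2 = 4 messages m ∈ F_2^2.
For each, compute codeword c = mG in F_2^7, then tally its weight.
  m = 00 → c = 0000000, weight = 0.
  m = 10 → c = 1111010, weight = 5.
  m = 01 → c = 0011000, weight = 2.
  m = 11 → c = 1100010, weight = 3.
Tally weights:
  weight 0: 1 codewords.
  weight 2: 1 codewords.
  weight 3: 1 codewords.
  weight 5: 1 codewords.
Minimum distance d = smallest w > 0 with A_w > 0 = 2.
Sanity: Σ A_w = 4 = 2^2 = 4 ✓.


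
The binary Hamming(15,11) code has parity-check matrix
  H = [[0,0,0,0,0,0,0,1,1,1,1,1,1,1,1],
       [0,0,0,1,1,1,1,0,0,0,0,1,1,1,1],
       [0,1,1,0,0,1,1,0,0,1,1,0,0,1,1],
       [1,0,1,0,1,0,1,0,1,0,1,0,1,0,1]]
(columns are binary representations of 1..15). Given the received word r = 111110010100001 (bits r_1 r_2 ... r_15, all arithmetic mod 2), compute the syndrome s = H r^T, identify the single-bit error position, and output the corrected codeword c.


s = (1, 1, 0, 0)^T, error position = 12, corrected codeword c = 111110010101001

Compute s = H r^T mod 2 one row at a time:
  s_1 = 1 + 0 + 1 + 0 + 0 + 0 + 0 + 1 = 3 ≡ 1 (mod 2).
  s_2 = 1 + 1 + 0 + 0 + 0 + 0 + 0 + 1 = 3 ≡ 1 (mod 2).
  s_3 = 1 + 1 + 0 + 0 + 1 + 0 + 0 + 1 = 4 ≡ 0 (mod 2).
  s_4 = 1 + 1 + 1 + 0 + 0 + 0 + 0 + 1 = 4 ≡ 0 (mod 2).
s = (1, 1, 0, 0)^T — this equals column 12 of H (binary 1100), so error is at position 12.
Correct: flip bit 12 of r = 111110010100001 to get c = 111110010101001.


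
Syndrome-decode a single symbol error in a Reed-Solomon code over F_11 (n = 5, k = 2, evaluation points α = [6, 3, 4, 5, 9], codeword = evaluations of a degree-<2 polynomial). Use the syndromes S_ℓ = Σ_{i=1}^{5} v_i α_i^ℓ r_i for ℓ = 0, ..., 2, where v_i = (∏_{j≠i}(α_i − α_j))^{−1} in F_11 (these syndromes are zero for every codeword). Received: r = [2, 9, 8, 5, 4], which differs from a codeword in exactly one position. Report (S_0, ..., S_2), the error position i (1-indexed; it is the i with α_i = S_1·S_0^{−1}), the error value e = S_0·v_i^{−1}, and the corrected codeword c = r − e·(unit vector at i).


S = (3, 9, 5), error at position 2, error magnitude e = 9, c = [2, 0, 8, 5, 4].

Step 1: column multipliers v_i = (∏_{j≠i}(α_i − α_j))^{−1} mod 11.
  i = 1 (α = 6): (6−3)(6−4)(6−5)(6−9) = 3·2·1·(−3) = −18 ≡ 4, so v_1 = 4^{−1} = 3 (mod 11).
  i = 2 (α = 3): (3−6)(3−4)(3−5)(3−9) = (−3)·(−1)·(−2)·(−6) = 36 ≡ 3, so v_2 = 3^{−1} = 4 (mod 11).
  i = 3 (α = 4): (4−6)(4−3)(4−5)(4−9) = (−2)·1·(−1)·(−5) = −10 ≡ 1, so v_3 = 1^{−1} = 1 (mod 11).
  i = 4 (α = 5): (5−6)(5−3)(5−4)(5−9) = (−1)·2·1·(−4) = 8 ≡ 8, so v_4 = 8^{−1} = 7 (mod 11).
  i = 5 (α = 9): (9−6)(9−3)(9−4)(9−5) = 3·6·5·4 = 360 ≡ 8, so v_5 = 8^{−1} = 7 (mod 11).
  v = [3, 4, 1, 7, 7].
Step 2: syndromes of r = [2, 9, 8, 5, 4] (all sums mod 11).
  S_0 = Σ v_i r_i = 3·2 + 4·9 + 1·8 + 7·5 + 7·4 = 113 ≡ 3.
  S_1 = Σ v_i α_i r_i = 3·6·2 + 4·3·9 + 1·4·8 + 7·5·5 + 7·9·4 = 603 ≡ 9.
  α_i^2 mod 11 = [3, 9, 5, 3, 4].
  S_2 = Σ v_i α_i^2 r_i = 3·3·2 + 4·9·9 + 1·5·8 + 7·3·5 + 7·4·4 = 599 ≡ 5.
  S = (3, 9, 5) ≠ 0, so r is not a codeword (an error is present).
Step 3: locate the error. For a single error e at position i, S_ℓ = v_i·e·α_i^ℓ, so α_err = S_1/S_0.
  S_0^{−1} = 3^{−1} = 4 (mod 11), so α_err = 9·4 = 36 ≡ 3 = α_2. Error position i = 2.
  Consistency check: S_2/S_1 = 5·5 = 25 ≡ 3 = α_err ✓ (single-error assumption holds).
Step 4: error magnitude e = S_0/v_2 = S_0·∏_{j≠2}(α_2 − α_j) = 3·3 = 9 ≡ 9 (mod 11).
Step 5: correct position 2: c_2 = r_2 − e = 9 − 9 ≡ 0 (mod 11). Hence c = [2, 0, 8, 5, 4].
  Check: interpolating c through the α_i gives m(x) = 9 + 8·x (degree < 2) with m(α_i) = c_i for every i, so c is indeed a codeword.


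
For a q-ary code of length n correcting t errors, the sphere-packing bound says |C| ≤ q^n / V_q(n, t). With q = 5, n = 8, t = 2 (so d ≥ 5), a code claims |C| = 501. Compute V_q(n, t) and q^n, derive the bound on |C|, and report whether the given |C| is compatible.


V_q(n, t) = 481, q^n = 390625, Hamming bound = 812, |C| = 501 ≤ bound (satisfied).

Step 1: Compute V_q(n, t) = Σ_{j=0}^2 C(n, j) (q−1)^j.
  j = 0: C(8,0)·(4)^0 = 1·1 = 1.
  j = 1: C(8,1)·(4)^1 = 8·4 = 32.
  j = 2: C(8,2)·(4)^2 = 28·16 = 448.
  V_q(n, t) = 1 + 32 + 448 = 481.
Step 2: q^n = 5^8 = 390625.
Step 3: Hamming bound ⌊q^n / V_q(n,t)⌋ = ⌊390625/481⌋ = 812.
Step 4: Compare |C| = 501 to 812: satisfied.
The claimed |C| lies below the Hamming bound.


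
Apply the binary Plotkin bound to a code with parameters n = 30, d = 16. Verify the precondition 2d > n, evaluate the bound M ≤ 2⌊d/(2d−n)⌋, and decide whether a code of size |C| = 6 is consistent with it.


Plotkin bound M ≤ 16; given |C| = 6 ≤ bound (satisfied).

Check applicability: 2d = 32, n = 30.
2d − n = 2 > 0, so Plotkin applies.
Compute d/(2d−n) = 16/2 ≈ 8.0000.
⌊d/(2d−n)⌋ = 8.
Plotkin bound: M ≤ 2·8 = 16.
Given |C| = 6, check: satisfied.
This |C| is below the Plotkin bound.


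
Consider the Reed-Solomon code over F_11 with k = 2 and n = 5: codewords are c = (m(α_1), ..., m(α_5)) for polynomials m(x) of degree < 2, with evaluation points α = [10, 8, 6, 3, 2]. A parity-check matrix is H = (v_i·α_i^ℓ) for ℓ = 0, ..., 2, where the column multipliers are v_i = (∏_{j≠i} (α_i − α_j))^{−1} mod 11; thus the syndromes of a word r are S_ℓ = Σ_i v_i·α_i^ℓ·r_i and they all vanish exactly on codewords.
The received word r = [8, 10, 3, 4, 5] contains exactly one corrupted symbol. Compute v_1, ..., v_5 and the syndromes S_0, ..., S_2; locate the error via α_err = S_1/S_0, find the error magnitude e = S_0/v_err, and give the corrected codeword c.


S = (3, 7, 9), error at position 3, error magnitude e = 2, c = [8, 10, 1, 4, 5].

Step 1: column multipliers v_i = (∏_{j≠i}(α_i − α_j))^{−1} mod 11.
  i = 1 (α = 10): (10−8)(10−6)(10−3)(10−2) = 2·4·7·8 = 448 ≡ 8, so v_1 = 8^{−1} = 7 (mod 11).
  i = 2 (α = 8): (8−10)(8−6)(8−3)(8−2) = (−2)·2·5·6 = −120 ≡ 1, so v_2 = 1^{−1} = 1 (mod 11).
  i = 3 (α = 6): (6−10)(6−8)(6−3)(6−2) = (−4)·(−2)·3·4 = 96 ≡ 8, so v_3 = 8^{−1} = 7 (mod 11).
  i = 4 (α = 3): (3−10)(3−8)(3−6)(3−2) = (−7)·(−5)·(−3)·1 = −105 ≡ 5, so v_4 = 5^{−1} = 9 (mod 11).
  i = 5 (α = 2): (2−10)(2−8)(2−6)(2−3) = (−8)·(−6)·(−4)·(−1) = 192 ≡ 5, so v_5 = 5^{−1} = 9 (mod 11).
  v = [7, 1, 7, 9, 9].
Step 2: syndromes of r = [8, 10, 3, 4, 5] (all sums mod 11).
  S_0 = Σ v_i r_i = 7·8 + 1·10 + 7·3 + 9·4 + 9·5 = 168 ≡ 3.
  S_1 = Σ v_i α_i r_i = 7·10·8 + 1·8·10 + 7·6·3 + 9·3·4 + 9·2·5 = 964 ≡ 7.
  α_i^2 mod 11 = [1, 9, 3, 9, 4].
  S_2 = Σ v_i α_i^2 r_i = 7·1·8 + 1·9·10 + 7·3·3 + 9·9·4 + 9·4·5 = 713 ≡ 9.
  S = (3, 7, 9) ≠ 0, so r is not a codeword (an error is present).
Step 3: locate the error. For a single error e at position i, S_ℓ = v_i·e·α_i^ℓ, so α_err = S_1/S_0.
  S_0^{−1} = 3^{−1} = 4 (mod 11), so α_err = 7·4 = 28 ≡ 6 = α_3. Error position i = 3.
  Consistency check: S_2/S_1 = 9·8 = 72 ≡ 6 = α_err ✓ (single-error assumption holds).
Step 4: error magnitude e = S_0/v_3 = S_0·∏_{j≠3}(α_3 − α_j) = 3·8 = 24 ≡ 2 (mod 11).
Step 5: correct position 3: c_3 = r_3 − e = 3 − 2 ≡ 1 (mod 11). Hence c = [8, 10, 1, 4, 5].
  Check: interpolating c through the α_i gives m(x) = 7 + 10·x (degree < 2) with m(α_i) = c_i for every i, so c is indeed a codeword.


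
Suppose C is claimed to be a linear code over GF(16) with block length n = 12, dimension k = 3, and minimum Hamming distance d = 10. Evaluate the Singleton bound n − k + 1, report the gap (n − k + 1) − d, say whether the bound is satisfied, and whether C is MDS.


Singleton RHS = n − k + 1 = 10, slack = 0, bound satisfied, MDS.

Singleton bound: d ≤ n − k + 1.
Here n = 12, k = 3, so n − k + 1 = 10.
Given d = 10, check d ≤ 10: YES.
Slack = (n − k + 1) − d = 0.
The code is MDS (slack = 0).
Description: the claimed parameters are [12, 3, 10]_16; such a code would be MDS (meets Singleton bound).


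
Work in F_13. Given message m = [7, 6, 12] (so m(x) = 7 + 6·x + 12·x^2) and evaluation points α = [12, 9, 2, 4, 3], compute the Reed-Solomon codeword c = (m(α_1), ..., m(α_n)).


c = [0, 6, 2, 2, 3]

Message polynomial: m(x) = 7 + 6·x + 12·x^2 (mod 13).
For each evaluation point α_i, compute m(α_i) mod 13:
  α_1 = 12: Horner steps 12 → 7 → 0, so m(12) = 0.
  α_2 = 9: Horner steps 12 → 10 → 6, so m(9) = 6.
  α_3 = 2: Horner steps 12 → 4 → 2, so m(2) = 2.
  α_4 = 4: Horner steps 12 → 2 → 2, so m(4) = 2.
  α_5 = 3: Horner steps 12 → 3 → 3, so m(3) = 3.
Codeword c = [0, 6, 2, 2, 3] ∈ F_13^5.


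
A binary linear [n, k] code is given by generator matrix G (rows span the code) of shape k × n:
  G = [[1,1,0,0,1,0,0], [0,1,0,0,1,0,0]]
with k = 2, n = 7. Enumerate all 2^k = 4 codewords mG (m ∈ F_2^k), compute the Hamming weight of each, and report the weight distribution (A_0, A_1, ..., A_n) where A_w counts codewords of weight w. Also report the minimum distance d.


Weight distribution: A_0 = 1, A_1 = 1, A_2 = 1, A_3 = 1. Minimum distance d = 1.

Enumerate all 2^2 = 4 messages m ∈ F_2^2.
For each, compute codeword c = mG in F_2^7, then tally its weight.
  m = 00 → c = 0000000, weight = 0.
  m = 10 → c = 1100100, weight = 3.
  m = 01 → c = 0100100, weight = 2.
  m = 11 → c = 1000000, weight = 1.
Tally weights:
  weight 0: 1 codewords.
  weight 1: 1 codewords.
  weight 2: 1 codewords.
  weight 3: 1 codewords.
Minimum distance d = smallest w > 0 with A_w > 0 = 1.
Sanity: Σ A_w = 4 = 2^2 = 4 ✓.


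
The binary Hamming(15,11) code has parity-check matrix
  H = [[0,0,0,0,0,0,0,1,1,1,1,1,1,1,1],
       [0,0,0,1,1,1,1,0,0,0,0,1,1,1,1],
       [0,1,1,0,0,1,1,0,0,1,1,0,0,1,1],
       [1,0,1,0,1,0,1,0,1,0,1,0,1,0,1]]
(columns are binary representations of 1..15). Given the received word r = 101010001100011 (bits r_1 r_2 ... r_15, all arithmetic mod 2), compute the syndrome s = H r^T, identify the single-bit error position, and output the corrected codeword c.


s = (0, 1, 0, 1)^T, error position = 5, corrected codeword c = 101000001100011

Compute s = H r^T mod 2 one row at a time:
  s_1 = 0 + 1 + 1 + 0 + 0 + 0 + 1 + 1 = 4 ≡ 0 (mod 2).
  s_2 = 0 + 1 + 0 + 0 + 0 + 0 + 1 + 1 = 3 ≡ 1 (mod 2).
  s_3 = 0 + 1 + 0 + 0 + 1 + 0 + 1 + 1 = 4 ≡ 0 (mod 2).
  s_4 = 1 + 1 + 1 + 0 + 1 + 0 + 0 + 1 = 5 ≡ 1 (mod 2).
s = (0, 1, 0, 1)^T — this equals column 5 of H (binary 0101), so error is at position 5.
Correct: flip bit 5 of r = 101010001100011 to get c = 101000001100011.


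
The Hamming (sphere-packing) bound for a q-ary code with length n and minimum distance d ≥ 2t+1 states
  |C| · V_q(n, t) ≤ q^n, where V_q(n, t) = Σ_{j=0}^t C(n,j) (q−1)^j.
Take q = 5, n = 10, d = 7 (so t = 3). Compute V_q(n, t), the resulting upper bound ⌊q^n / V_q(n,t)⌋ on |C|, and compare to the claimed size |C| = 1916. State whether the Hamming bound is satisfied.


V_q(n, t) = 8441, q^n = 9765625, Hamming bound = 1156, |C| = 1916 > bound (violated).

Step 1: Compute V_q(n, t) = Σ_{j=0}^3 C(n, j) (q−1)^j.
  j = 0: C(10,0)·(4)^0 = 1·1 = 1.
  j = 1: C(10,1)·(4)^1 = 10·4 = 40.
  j = 2: C(10,2)·(4)^2 = 45·16 = 720.
  j = 3: C(10,3)·(4)^3 = 120·64 = 7680.
  V_q(n, t) = 1 + 40 + 720 + 7680 = 8441.
Step 2: q^n = 5^10 = 9765625.
Step 3: Hamming bound ⌊q^n / V_q(n,t)⌋ = ⌊9765625/8441⌋ = 1156.
Step 4: Compare |C| = 1916 to 1156: violated.
The claimed |C| lies above the Hamming bound, so no 5-ary code of length 10 with d ≥ 7 can have 1916 codewords.


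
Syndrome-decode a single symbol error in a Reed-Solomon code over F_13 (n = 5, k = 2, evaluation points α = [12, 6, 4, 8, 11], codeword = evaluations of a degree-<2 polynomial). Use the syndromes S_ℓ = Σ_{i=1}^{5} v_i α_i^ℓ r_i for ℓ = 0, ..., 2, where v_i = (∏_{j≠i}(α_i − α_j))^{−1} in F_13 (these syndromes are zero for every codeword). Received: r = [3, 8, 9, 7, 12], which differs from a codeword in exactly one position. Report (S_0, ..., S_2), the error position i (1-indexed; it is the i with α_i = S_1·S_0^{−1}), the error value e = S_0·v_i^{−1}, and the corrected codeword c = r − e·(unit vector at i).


S = (5, 8, 5), error at position 1, error magnitude e = 11, c = [5, 8, 9, 7, 12].

Step 1: column multipliers v_i = (∏_{j≠i}(α_i − α_j))^{−1} mod 13.
  i = 1 (α = 12): (12−6)(12−4)(12−8)(12−11) = 6·8·4·1 = 192 ≡ 10, so v_1 = 10^{−1} = 4 (mod 13).
  i = 2 (α = 6): (6−12)(6−4)(6−8)(6−11) = (−6)·2·(−2)·(−5) = −120 ≡ 10, so v_2 = 10^{−1} = 4 (mod 13).
  i = 3 (α = 4): (4−12)(4−6)(4−8)(4−11) = (−8)·(−2)·(−4)·(−7) = 448 ≡ 6, so v_3 = 6^{−1} = 11 (mod 13).
  i = 4 (α = 8): (8−12)(8−6)(8−4)(8−11) = (−4)·2·4·(−3) = 96 ≡ 5, so v_4 = 5^{−1} = 8 (mod 13).
  i = 5 (α = 11): (11−12)(11−6)(11−4)(11−8) = (−1)·5·7·3 = −105 ≡ 12, so v_5 = 12^{−1} = 12 (mod 13).
  v = [4, 4, 11, 8, 12].
Step 2: syndromes of r = [3, 8, 9, 7, 12] (all sums mod 13).
  S_0 = Σ v_i r_i = 4·3 + 4·8 + 11·9 + 8·7 + 12·12 = 343 ≡ 5.
  S_1 = Σ v_i α_i r_i = 4·12·3 + 4·6·8 + 11·4·9 + 8·8·7 + 12·11·12 = 2764 ≡ 8.
  α_i^2 mod 13 = [1, 10, 3, 12, 4].
  S_2 = Σ v_i α_i^2 r_i = 4·1·3 + 4·10·8 + 11·3·9 + 8·12·7 + 12·4·12 = 1877 ≡ 5.
  S = (5, 8, 5) ≠ 0, so r is not a codeword (an error is present).
Step 3: locate the error. For a single error e at position i, S_ℓ = v_i·e·α_i^ℓ, so α_err = S_1/S_0.
  S_0^{−1} = 5^{−1} = 8 (mod 13), so α_err = 8·8 = 64 ≡ 12 = α_1. Error position i = 1.
  Consistency check: S_2/S_1 = 5·5 = 25 ≡ 12 = α_err ✓ (single-error assumption holds).
Step 4: error magnitude e = S_0/v_1 = S_0·∏_{j≠1}(α_1 − α_j) = 5·10 = 50 ≡ 11 (mod 13).
Step 5: correct position 1: c_1 = r_1 − e = 3 − 11 ≡ 5 (mod 13). Hence c = [5, 8, 9, 7, 12].
  Check: interpolating c through the α_i gives m(x) = 11 + 6·x (degree < 2) with m(α_i) = c_i for every i, so c is indeed a codeword.


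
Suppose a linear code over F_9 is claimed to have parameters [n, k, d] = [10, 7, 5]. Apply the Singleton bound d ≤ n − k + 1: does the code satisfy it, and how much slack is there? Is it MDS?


Singleton RHS = n − k + 1 = 4, slack = -1, bound violated (no such code; not MDS).

Singleton bound: d ≤ n − k + 1.
Here n = 10, k = 7, so n − k + 1 = 4.
Given d = 5, check d ≤ 4: NO.
Slack = (n − k + 1) − d = -1.
The slack is negative: d = 5 exceeds n − k + 1 = 4 by 1, so the Singleton bound is violated and no linear [10, 7, 5]_9 code can exist. In particular it is not MDS (MDS requires d = n − k + 1 exactly).
Description: the claimed parameters are [10, 7, 5]_9; such a code would be impossible (violates the Singleton bound).


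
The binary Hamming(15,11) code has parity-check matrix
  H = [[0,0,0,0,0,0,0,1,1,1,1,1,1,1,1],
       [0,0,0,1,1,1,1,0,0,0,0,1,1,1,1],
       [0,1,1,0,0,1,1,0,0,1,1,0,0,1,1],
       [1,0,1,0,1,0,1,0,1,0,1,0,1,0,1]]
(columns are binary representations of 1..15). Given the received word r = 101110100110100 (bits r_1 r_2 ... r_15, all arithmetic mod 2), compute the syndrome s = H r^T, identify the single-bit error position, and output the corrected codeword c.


s = (1, 0, 0, 0)^T, error position = 8, corrected codeword c = 101110110110100

Compute s = H r^T mod 2 one row at a time:
  s_1 = 0 + 0 + 1 + 1 + 0 + 1 + 0 + 0 = 3 ≡ 1 (mod 2).
  s_2 = 1 + 1 + 0 + 1 + 0 + 1 + 0 + 0 = 4 ≡ 0 (mod 2).
  s_3 = 0 + 1 + 0 + 1 + 1 + 1 + 0 + 0 = 4 ≡ 0 (mod 2).
  s_4 = 1 + 1 + 1 + 1 + 0 + 1 + 1 + 0 = 6 ≡ 0 (mod 2).
s = (1, 0, 0, 0)^T — this equals column 8 of H (binary 1000), so error is at position 8.
Correct: flip bit 8 of r = 101110100110100 to get c = 101110110110100.


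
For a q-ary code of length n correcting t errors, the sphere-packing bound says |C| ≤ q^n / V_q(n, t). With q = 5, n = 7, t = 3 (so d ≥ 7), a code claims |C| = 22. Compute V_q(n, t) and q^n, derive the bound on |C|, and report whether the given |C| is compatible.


V_q(n, t) = 2605, q^n = 78125, Hamming bound = 29, |C| = 22 ≤ bound (satisfied).

Step 1: Compute V_q(n, t) = Σ_{j=0}^3 C(n, j) (q−1)^j.
  j = 0: C(7,0)·(4)^0 = 1·1 = 1.
  j = 1: C(7,1)·(4)^1 = 7·4 = 28.
  j = 2: C(7,2)·(4)^2 = 21·16 = 336.
  j = 3: C(7,3)·(4)^3 = 35·64 = 2240.
  V_q(n, t) = 1 + 28 + 336 + 2240 = 2605.
Step 2: q^n = 5^7 = 78125.
Step 3: Hamming bound ⌊q^n / V_q(n,t)⌋ = ⌊78125/2605⌋ = 29.
Step 4: Compare |C| = 22 to 29: satisfied.
The claimed |C| lies below the Hamming bound.


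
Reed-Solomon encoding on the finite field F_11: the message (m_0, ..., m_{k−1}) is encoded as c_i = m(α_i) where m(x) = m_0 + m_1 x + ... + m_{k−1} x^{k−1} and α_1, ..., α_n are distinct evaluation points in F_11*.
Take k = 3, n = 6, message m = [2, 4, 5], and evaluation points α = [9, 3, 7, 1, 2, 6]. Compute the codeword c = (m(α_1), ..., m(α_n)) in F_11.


c = [3, 4, 0, 0, 8, 8]

Message polynomial: m(x) = 2 + 4·x + 5·x^2 (mod 11).
For each evaluation point α_i, compute m(α_i) mod 11:
  α_1 = 9: Horner steps 5 → 5 → 3, so m(9) = 3.
  α_2 = 3: Horner steps 5 → 8 → 4, so m(3) = 4.
  α_3 = 7: Horner steps 5 → 6 → 0, so m(7) = 0.
  α_4 = 1: Horner steps 5 → 9 → 0, so m(1) = 0.
  α_5 = 2: Horner steps 5 → 3 → 8, so m(2) = 8.
  α_6 = 6: Horner steps 5 → 1 → 8, so m(6) = 8.
Codeword c = [3, 4, 0, 0, 8, 8] ∈ F_11^6.


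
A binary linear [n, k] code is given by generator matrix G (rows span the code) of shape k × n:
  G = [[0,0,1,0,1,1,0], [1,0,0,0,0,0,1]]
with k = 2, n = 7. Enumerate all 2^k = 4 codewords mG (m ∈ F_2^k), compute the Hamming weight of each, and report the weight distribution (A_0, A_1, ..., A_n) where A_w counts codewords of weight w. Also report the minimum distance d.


Weight distribution: A_0 = 1, A_2 = 1, A_3 = 1, A_5 = 1. Minimum distance d = 2.

Enumerate all 2^2 = 4 messages m ∈ F_2^2.
For each, compute codeword c = mG in F_2^7, then tally its weight.
  m = 00 → c = 0000000, weight = 0.
  m = 10 → c = 0010110, weight = 3.
  m = 01 → c = 1000001, weight = 2.
  m = 11 → c = 1010111, weight = 5.
Tally weights:
  weight 0: 1 codewords.
  weight 2: 1 codewords.
  weight 3: 1 codewords.
  weight 5: 1 codewords.
Minimum distance d = smallest w > 0 with A_w > 0 = 2.
Sanity: Σ A_w = 4 = 2^2 = 4 ✓.


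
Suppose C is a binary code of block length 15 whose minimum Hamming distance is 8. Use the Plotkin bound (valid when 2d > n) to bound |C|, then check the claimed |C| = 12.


Plotkin bound M ≤ 16; given |C| = 12 ≤ bound (satisfied).

Check applicability: 2d = 16, n = 15.
2d − n = 1 > 0, so Plotkin applies.
Compute d/(2d−n) = 8/1 ≈ 8.0000.
⌊d/(2d−n)⌋ = 8.
Plotkin bound: M ≤ 2·8 = 16.
Given |C| = 12, check: satisfied.
This |C| is below the Plotkin bound.


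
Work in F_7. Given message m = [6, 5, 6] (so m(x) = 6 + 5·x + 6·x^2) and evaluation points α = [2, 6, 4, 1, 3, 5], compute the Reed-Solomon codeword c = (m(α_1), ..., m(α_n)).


c = [5, 0, 3, 3, 5, 6]

Message polynomial: m(x) = 6 + 5·x + 6·x^2 (mod 7).
For each evaluation point α_i, compute m(α_i) mod 7:
  α_1 = 2: Horner steps 6 → 3 → 5, so m(2) = 5.
  α_2 = 6: Horner steps 6 → 6 → 0, so m(6) = 0.
  α_3 = 4: Horner steps 6 → 1 → 3, so m(4) = 3.
  α_4 = 1: Horner steps 6 → 4 → 3, so m(1) = 3.
  α_5 = 3: Horner steps 6 → 2 → 5, so m(3) = 5.
  α_6 = 5: Horner steps 6 → 0 → 6, so m(5) = 6.
Codeword c = [5, 0, 3, 3, 5, 6] ∈ F_7^6.


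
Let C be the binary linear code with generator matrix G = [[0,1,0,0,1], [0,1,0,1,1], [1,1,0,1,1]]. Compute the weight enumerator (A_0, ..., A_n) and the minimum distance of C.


Weight distribution: A_0 = 1, A_1 = 2, A_2 = 2, A_3 = 2, A_4 = 1. Minimum distance d = 1.

Enumerate all 2^3 = 8 messages m ∈ F_2^3.
For each, compute codeword c = mG in F_2^5, then tally its weight.
  m = 000 → c = 00000, weight = 0.
  m = 100 → c = 01001, weight = 2.
  m = 010 → c = 01011, weight = 3.
  m = 110 → c = 00010, weight = 1.
  m = 001 → c = 11011, weight = 4.
  m = 101 → c = 10010, weight = 2.
  m = 011 → c = 10000, weight = 1.
  m = 111 → c = 11001, weight = 3.
Tally weights:
  weight 0: 1 codewords.
  weight 1: 2 codewords.
  weight 2: 2 codewords.
  weight 3: 2 codewords.
  weight 4: 1 codewords.
Minimum distance d = smallest w > 0 with A_w > 0 = 1.
Sanity: Σ A_w = 8 = 2^3 = 8 ✓.


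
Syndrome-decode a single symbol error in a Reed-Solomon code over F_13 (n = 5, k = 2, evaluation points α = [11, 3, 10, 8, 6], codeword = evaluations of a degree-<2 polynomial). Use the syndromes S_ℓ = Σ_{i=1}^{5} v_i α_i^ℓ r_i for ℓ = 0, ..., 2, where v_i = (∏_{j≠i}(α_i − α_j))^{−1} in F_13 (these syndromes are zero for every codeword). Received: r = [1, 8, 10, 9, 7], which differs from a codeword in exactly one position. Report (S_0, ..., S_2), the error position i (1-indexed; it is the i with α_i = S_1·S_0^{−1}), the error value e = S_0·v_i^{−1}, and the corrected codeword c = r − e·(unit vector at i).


S = (9, 7, 4), error at position 4, error magnitude e = 7, c = [1, 8, 10, 2, 7].

Step 1: column multipliers v_i = (∏_{j≠i}(α_i − α_j))^{−1} mod 13.
  i = 1 (α = 11): (11−3)(11−10)(11−8)(11−6) = 8·1·3·5 = 120 ≡ 3, so v_1 = 3^{−1} = 9 (mod 13).
  i = 2 (α = 3): (3−11)(3−10)(3−8)(3−6) = (−8)·(−7)·(−5)·(−3) = 840 ≡ 8, so v_2 = 8^{−1} = 5 (mod 13).
  i = 3 (α = 10): (10−11)(10−3)(10−8)(10−6) = (−1)·7·2·4 = −56 ≡ 9, so v_3 = 9^{−1} = 3 (mod 13).
  i = 4 (α = 8): (8−11)(8−3)(8−10)(8−6) = (−3)·5·(−2)·2 = 60 ≡ 8, so v_4 = 8^{−1} = 5 (mod 13).
  i = 5 (α = 6): (6−11)(6−3)(6−10)(6−8) = (−5)·3·(−4)·(−2) = −120 ≡ 10, so v_5 = 10^{−1} = 4 (mod 13).
  v = [9, 5, 3, 5, 4].
Step 2: syndromes of r = [1, 8, 10, 9, 7] (all sums mod 13).
  S_0 = Σ v_i r_i = 9·1 + 5·8 + 3·10 + 5·9 + 4·7 = 152 ≡ 9.
  S_1 = Σ v_i α_i r_i = 9·11·1 + 5·3·8 + 3·10·10 + 5·8·9 + 4·6·7 = 1047 ≡ 7.
  α_i^2 mod 13 = [4, 9, 9, 12, 10].
  S_2 = Σ v_i α_i^2 r_i = 9·4·1 + 5·9·8 + 3·9·10 + 5·12·9 + 4·10·7 = 1486 ≡ 4.
  S = (9, 7, 4) ≠ 0, so r is not a codeword (an error is present).
Step 3: locate the error. For a single error e at position i, S_ℓ = v_i·e·α_i^ℓ, so α_err = S_1/S_0.
  S_0^{−1} = 9^{−1} = 3 (mod 13), so α_err = 7·3 = 21 ≡ 8 = α_4. Error position i = 4.
  Consistency check: S_2/S_1 = 4·2 = 8 ≡ 8 = α_err ✓ (single-error assumption holds).
Step 4: error magnitude e = S_0/v_4 = S_0·∏_{j≠4}(α_4 − α_j) = 9·8 = 72 ≡ 7 (mod 13).
Step 5: correct position 4: c_4 = r_4 − e = 9 − 7 ≡ 2 (mod 13). Hence c = [1, 8, 10, 2, 7].
  Check: interpolating c through the α_i gives m(x) = 9 + 4·x (degree < 2) with m(α_i) = c_i for every i, so c is indeed a codeword.


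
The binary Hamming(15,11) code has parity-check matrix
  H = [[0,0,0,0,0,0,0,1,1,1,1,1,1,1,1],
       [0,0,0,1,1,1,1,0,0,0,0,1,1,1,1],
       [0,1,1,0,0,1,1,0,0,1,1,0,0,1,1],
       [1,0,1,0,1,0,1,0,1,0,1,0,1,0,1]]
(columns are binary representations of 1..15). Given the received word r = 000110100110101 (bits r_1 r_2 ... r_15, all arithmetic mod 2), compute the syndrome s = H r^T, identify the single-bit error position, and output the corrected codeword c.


s = (0, 1, 0, 1)^T, error position = 5, corrected codeword c = 000100100110101

Compute s = H r^T mod 2 one row at a time:
  s_1 = 0 + 0 + 1 + 1 + 0 + 1 + 0 + 1 = 4 ≡ 0 (mod 2).
  s_2 = 1 + 1 + 0 + 1 + 0 + 1 + 0 + 1 = 5 ≡ 1 (mod 2).
  s_3 = 0 + 0 + 0 + 1 + 1 + 1 + 0 + 1 = 4 ≡ 0 (mod 2).
  s_4 = 0 + 0 + 1 + 1 + 0 + 1 + 1 + 1 = 5 ≡ 1 (mod 2).
s = (0, 1, 0, 1)^T — this equals column 5 of H (binary 0101), so error is at position 5.
Correct: flip bit 5 of r = 000110100110101 to get c = 000100100110101.


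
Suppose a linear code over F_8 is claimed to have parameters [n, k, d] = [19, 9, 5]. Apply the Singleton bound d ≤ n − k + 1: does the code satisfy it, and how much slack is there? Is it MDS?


Singleton RHS = n − k + 1 = 11, slack = 6, bound satisfied, not MDS.

Singleton bound: d ≤ n − k + 1.
Here n = 19, k = 9, so n − k + 1 = 11.
Given d = 5, check d ≤ 11: YES.
Slack = (n − k + 1) − d = 6.
The code is NOT MDS (slack = 6 > 0).
Description: the claimed parameters are [19, 9, 5]_8; such a code would be non-MDS.


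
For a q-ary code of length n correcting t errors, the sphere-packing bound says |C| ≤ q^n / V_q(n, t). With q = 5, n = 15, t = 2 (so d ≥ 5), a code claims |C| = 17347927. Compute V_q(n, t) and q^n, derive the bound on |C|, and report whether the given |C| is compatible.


V_q(n, t) = 1741, q^n = 30517578125, Hamming bound = 17528764, |C| = 17347927 ≤ bound (satisfied).

Step 1: Compute V_q(n, t) = Σ_{j=0}^2 C(n, j) (q−1)^j.
  j = 0: C(15,0)·(4)^0 = 1·1 = 1.
  j = 1: C(15,1)·(4)^1 = 15·4 = 60.
  j = 2: C(15,2)·(4)^2 = 105·16 = 1680.
  V_q(n, t) = 1 + 60 + 1680 = 1741.
Step 2: q^n = 5^15 = 30517578125.
Step 3: Hamming bound ⌊q^n / V_q(n,t)⌋ = ⌊30517578125/1741⌋ = 17528764.
Step 4: Compare |C| = 17347927 to 17528764: satisfied.
The claimed |C| lies below the Hamming bound.


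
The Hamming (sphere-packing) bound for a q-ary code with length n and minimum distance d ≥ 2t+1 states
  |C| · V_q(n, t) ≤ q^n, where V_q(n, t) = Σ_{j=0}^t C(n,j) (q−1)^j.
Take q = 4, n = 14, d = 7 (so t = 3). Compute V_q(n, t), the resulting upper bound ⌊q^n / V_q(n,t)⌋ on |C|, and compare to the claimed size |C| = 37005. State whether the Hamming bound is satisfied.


V_q(n, t) = 10690, q^n = 268435456, Hamming bound = 25110, |C| = 37005 > bound (violated).

Step 1: Compute V_q(n, t) = Σ_{j=0}^3 C(n, j) (q−1)^j.
  j = 0: C(14,0)·(3)^0 = 1·1 = 1.
  j = 1: C(14,1)·(3)^1 = 14·3 = 42.
  j = 2: C(14,2)·(3)^2 = 91·9 = 819.
  j = 3: C(14,3)·(3)^3 = 364·27 = 9828.
  V_q(n, t) = 1 + 42 + 819 + 9828 = 10690.
Step 2: q^n = 4^14 = 268435456.
Step 3: Hamming bound ⌊q^n / V_q(n,t)⌋ = ⌊268435456/10690⌋ = 25110.
Step 4: Compare |C| = 37005 to 25110: violated.
The claimed |C| lies above the Hamming bound, so no 4-ary code of length 14 with d ≥ 7 can have 37005 codewords.


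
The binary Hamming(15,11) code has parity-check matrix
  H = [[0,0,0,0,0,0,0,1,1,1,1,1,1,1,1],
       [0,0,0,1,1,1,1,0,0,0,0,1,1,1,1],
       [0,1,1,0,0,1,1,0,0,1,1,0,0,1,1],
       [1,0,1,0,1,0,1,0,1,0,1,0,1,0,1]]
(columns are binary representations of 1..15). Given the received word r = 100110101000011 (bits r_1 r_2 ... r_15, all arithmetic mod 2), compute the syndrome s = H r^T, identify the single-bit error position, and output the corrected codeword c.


s = (1, 1, 1, 1)^T, error position = 15, corrected codeword c = 100110101000010

Compute s = H r^T mod 2 one row at a time:
  s_1 = 0 + 1 + 0 + 0 + 0 + 0 + 1 + 1 = 3 ≡ 1 (mod 2).
  s_2 = 1 + 1 + 0 + 1 + 0 + 0 + 1 + 1 = 5 ≡ 1 (mod 2).
  s_3 = 0 + 0 + 0 + 1 + 0 + 0 + 1 + 1 = 3 ≡ 1 (mod 2).
  s_4 = 1 + 0 + 1 + 1 + 1 + 0 + 0 + 1 = 5 ≡ 1 (mod 2).
s = (1, 1, 1, 1)^T — this equals column 15 of H (binary 1111), so error is at position 15.
Correct: flip bit 15 of r = 100110101000011 to get c = 100110101000010.


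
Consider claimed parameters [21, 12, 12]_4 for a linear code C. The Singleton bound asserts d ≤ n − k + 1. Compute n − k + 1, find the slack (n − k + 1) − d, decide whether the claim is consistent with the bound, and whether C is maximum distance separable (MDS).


Singleton RHS = n − k + 1 = 10, slack = -2, bound violated (no such code; not MDS).

Singleton bound: d ≤ n − k + 1.
Here n = 21, k = 12, so n − k + 1 = 10.
Given d = 12, check d ≤ 10: NO.
Slack = (n − k + 1) − d = -2.
The slack is negative: d = 12 exceeds n − k + 1 = 10 by 2, so the Singleton bound is violated and no linear [21, 12, 12]_4 code can exist. In particular it is not MDS (MDS requires d = n − k + 1 exactly).
Description: the claimed parameters are [21, 12, 12]_4; such a code would be impossible (violates the Singleton bound).


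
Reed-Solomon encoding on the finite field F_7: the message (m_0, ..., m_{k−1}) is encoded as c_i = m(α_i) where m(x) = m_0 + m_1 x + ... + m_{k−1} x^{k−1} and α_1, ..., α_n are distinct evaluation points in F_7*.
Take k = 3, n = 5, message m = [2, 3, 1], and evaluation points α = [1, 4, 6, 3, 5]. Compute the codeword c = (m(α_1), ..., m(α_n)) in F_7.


c = [6, 2, 0, 6, 0]

Message polynomial: m(x) = 2 + 3·x + 1·x^2 (mod 7).
For each evaluation point α_i, compute m(α_i) mod 7:
  α_1 = 1: Horner steps 1 → 4 → 6, so m(1) = 6.
  α_2 = 4: Horner steps 1 → 0 → 2, so m(4) = 2.
  α_3 = 6: Horner steps 1 → 2 → 0, so m(6) = 0.
  α_4 = 3: Horner steps 1 → 6 → 6, so m(3) = 6.
  α_5 = 5: Horner steps 1 → 1 → 0, so m(5) = 0.
Codeword c = [6, 2, 0, 6, 0] ∈ F_7^5.


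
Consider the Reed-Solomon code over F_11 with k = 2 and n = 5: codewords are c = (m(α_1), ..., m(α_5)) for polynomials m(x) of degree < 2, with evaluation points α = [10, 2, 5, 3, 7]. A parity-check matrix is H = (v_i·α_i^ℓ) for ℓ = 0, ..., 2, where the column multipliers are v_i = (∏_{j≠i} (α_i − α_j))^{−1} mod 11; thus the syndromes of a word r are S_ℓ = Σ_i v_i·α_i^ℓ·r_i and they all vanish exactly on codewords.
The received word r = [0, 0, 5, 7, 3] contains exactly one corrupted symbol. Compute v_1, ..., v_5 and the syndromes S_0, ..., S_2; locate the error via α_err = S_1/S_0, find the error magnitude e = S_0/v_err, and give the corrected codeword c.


S = (8, 5, 10), error at position 2, error magnitude e = 3, c = [0, 8, 5, 7, 3].

Step 1: column multipliers v_i = (∏_{j≠i}(α_i − α_j))^{−1} mod 11.
  i = 1 (α = 10): (10−2)(10−5)(10−3)(10−7) = 8·5·7·3 = 840 ≡ 4, so v_1 = 4^{−1} = 3 (mod 11).
  i = 2 (α = 2): (2−10)(2−5)(2−3)(2−7) = (−8)·(−3)·(−1)·(−5) = 120 ≡ 10, so v_2 = 10^{−1} = 10 (mod 11).
  i = 3 (α = 5): (5−10)(5−2)(5−3)(5−7) = (−5)·3·2·(−2) = 60 ≡ 5, so v_3 = 5^{−1} = 9 (mod 11).
  i = 4 (α = 3): (3−10)(3−2)(3−5)(3−7) = (−7)·1·(−2)·(−4) = −56 ≡ 10, so v_4 = 10^{−1} = 10 (mod 11).
  i = 5 (α = 7): (7−10)(7−2)(7−5)(7−3) = (−3)·5·2·4 = −120 ≡ 1, so v_5 = 1^{−1} = 1 (mod 11).
  v = [3, 10, 9, 10, 1].
Step 2: syndromes of r = [0, 0, 5, 7, 3] (all sums mod 11).
  S_0 = Σ v_i r_i = 3·0 + 10·0 + 9·5 + 10·7 + 1·3 = 118 ≡ 8.
  S_1 = Σ v_i α_i r_i = 3·10·0 + 10·2·0 + 9·5·5 + 10·3·7 + 1·7·3 = 456 ≡ 5.
  α_i^2 mod 11 = [1, 4, 3, 9, 5].
  S_2 = Σ v_i α_i^2 r_i = 3·1·0 + 10·4·0 + 9·3·5 + 10·9·7 + 1·5·3 = 780 ≡ 10.
  S = (8, 5, 10) ≠ 0, so r is not a codeword (an error is present).
Step 3: locate the error. For a single error e at position i, S_ℓ = v_i·e·α_i^ℓ, so α_err = S_1/S_0.
  S_0^{−1} = 8^{−1} = 7 (mod 11), so α_err = 5·7 = 35 ≡ 2 = α_2. Error position i = 2.
  Consistency check: S_2/S_1 = 10·9 = 90 ≡ 2 = α_err ✓ (single-error assumption holds).
Step 4: error magnitude e = S_0/v_2 = S_0·∏_{j≠2}(α_2 − α_j) = 8·10 = 80 ≡ 3 (mod 11).
Step 5: correct position 2: c_2 = r_2 − e = 0 − 3 ≡ 8 (mod 11). Hence c = [0, 8, 5, 7, 3].
  Check: interpolating c through the α_i gives m(x) = 10 + 10·x (degree < 2) with m(α_i) = c_i for every i, so c is indeed a codeword.


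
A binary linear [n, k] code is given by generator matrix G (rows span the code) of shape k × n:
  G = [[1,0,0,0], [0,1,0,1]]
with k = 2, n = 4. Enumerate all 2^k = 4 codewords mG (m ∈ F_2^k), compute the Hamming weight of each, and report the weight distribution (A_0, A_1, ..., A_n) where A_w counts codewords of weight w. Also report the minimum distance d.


Weight distribution: A_0 = 1, A_1 = 1, A_2 = 1, A_3 = 1. Minimum distance d = 1.

Enumerate all 2^2 = 4 messages m ∈ F_2^2.
For each, compute codeword c = mG in F_2^4, then tally its weight.
  m = 00 → c = 0000, weight = 0.
  m = 10 → c = 1000, weight = 1.
  m = 01 → c = 0101, weight = 2.
  m = 11 → c = 1101, weight = 3.
Tally weights:
  weight 0: 1 codewords.
  weight 1: 1 codewords.
  weight 2: 1 codewords.
  weight 3: 1 codewords.
Minimum distance d = smallest w > 0 with A_w > 0 = 1.
Sanity: Σ A_w = 4 = 2^2 = 4 ✓.
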